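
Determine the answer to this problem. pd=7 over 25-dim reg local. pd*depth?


pd+depth=25
depth=25-7=18
pd*depth=7*18=126


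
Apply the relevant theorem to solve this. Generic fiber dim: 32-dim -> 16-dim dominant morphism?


dim(fiber)=dim(X)-dim(Y)=32-16=16


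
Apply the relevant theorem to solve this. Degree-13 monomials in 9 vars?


C(d+n-1,n-1)=C(21,8)=203490


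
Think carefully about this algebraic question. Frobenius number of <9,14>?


gcd(9,14)=1 => F=ab-a-b=9*14-9-14=126-23=103


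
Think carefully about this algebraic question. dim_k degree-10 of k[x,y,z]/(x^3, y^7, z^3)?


Need i<3, j<7, k<3 with i+j+k=10.
For each i, j ranges over max(0,10-i-2)..min(6,10-i):
  i=0: j in [8,6] -> 0
  i=1: j in [7,6] -> 0
  i=2: j in [6,6] -> 1
H(10) = 0+0+1 = 1


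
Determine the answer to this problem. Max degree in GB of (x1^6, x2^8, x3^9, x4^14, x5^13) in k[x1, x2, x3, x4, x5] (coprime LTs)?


Pure powers, coprime LTs => already GB.
Degrees: 6, 8, 9, 14, 13
Max=14


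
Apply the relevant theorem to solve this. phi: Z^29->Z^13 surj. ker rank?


rank(ker) = 29-13 = 16


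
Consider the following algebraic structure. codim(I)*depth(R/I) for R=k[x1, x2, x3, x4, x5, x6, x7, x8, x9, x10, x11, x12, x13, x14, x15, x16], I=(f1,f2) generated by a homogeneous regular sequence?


codim=2, depth=dim(R/I)=16-2=14
Product=2*14=28


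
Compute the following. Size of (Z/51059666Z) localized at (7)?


7-primary part: 51059666=7^7*62
Size=7^7=823543


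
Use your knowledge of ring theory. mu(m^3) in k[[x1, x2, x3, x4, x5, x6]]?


C(n+d-1,d)=C(8,3)=56


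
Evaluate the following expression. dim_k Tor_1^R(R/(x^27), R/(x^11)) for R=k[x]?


Tor_1(R/I,R/J)=(I cap J)/IJ=(x^27)/(x^38)
dim=38-27=min(27,11)=11


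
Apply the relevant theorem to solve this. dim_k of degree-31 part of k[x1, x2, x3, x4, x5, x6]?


C(d+n-1,n-1)=C(36,5)=376992


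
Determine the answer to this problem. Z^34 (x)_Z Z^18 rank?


rank(M(x)N) = rank(M)*rank(N)
34*18 = 612


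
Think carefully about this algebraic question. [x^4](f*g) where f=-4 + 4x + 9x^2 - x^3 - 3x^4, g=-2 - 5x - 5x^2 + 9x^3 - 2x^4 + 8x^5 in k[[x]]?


[x^4] = sum a_i*b_j, i+j=4
  -4*-2=8
  4*9=36
  9*-5=-45
  -1*-5=5
  -3*-2=6
Sum=10


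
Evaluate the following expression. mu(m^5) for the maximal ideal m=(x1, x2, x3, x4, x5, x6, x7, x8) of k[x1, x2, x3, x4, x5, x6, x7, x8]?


Graded Nakayama: mu(m^d) = dim_k (m^d/m^(d+1)) = #degree-5 monomials in 8 vars
C(n+d-1,d)=C(12,5)=792


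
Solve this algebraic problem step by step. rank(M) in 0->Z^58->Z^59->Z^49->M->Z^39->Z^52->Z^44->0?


Alt sum=0:
(-1)^0*58 + (-1)^1*59 + (-1)^2*49 + (-1)^3*? + (-1)^4*39 + (-1)^5*52 + (-1)^6*44=0
rank(M)=79


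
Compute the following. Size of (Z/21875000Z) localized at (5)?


5-primary part: 21875000=5^8*56
Size=5^8=390625


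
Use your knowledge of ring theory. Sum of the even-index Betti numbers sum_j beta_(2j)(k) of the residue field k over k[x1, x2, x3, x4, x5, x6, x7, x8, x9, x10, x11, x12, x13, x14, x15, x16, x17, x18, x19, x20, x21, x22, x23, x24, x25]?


Koszul resolution: beta_i(k)=C(n,i), n=25
sum_even C(25,i) = 2^(n-1) = 2^24 = 16777216


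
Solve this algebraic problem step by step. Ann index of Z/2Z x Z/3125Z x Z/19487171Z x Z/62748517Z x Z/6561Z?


Exponent = lcm of the cyclic orders; pairwise coprime => product.
2^1*5^5*11^7*13^7*3^8=2*3125*19487171*62748517*6561=50142076756046533293750


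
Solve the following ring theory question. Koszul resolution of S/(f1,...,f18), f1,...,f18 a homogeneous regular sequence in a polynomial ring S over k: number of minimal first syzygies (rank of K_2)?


Regular sequence => Koszul complex is the minimal free resolution.
Syz_1 minimally generated by Koszul relations f_i*e_j - f_j*e_i (i<j): mu(Syz_1) = beta_2 = C(m,2) = m(m-1)/2
m=18
18*17/2 = 153


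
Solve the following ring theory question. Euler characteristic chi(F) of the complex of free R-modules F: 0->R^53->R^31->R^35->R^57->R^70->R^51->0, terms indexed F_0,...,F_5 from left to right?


chi = sum (-1)^i * rank:
(-1)^0*53=53
(-1)^1*31=-31
(-1)^2*35=35
(-1)^3*57=-57
(-1)^4*70=70
(-1)^5*51=-51
chi=19


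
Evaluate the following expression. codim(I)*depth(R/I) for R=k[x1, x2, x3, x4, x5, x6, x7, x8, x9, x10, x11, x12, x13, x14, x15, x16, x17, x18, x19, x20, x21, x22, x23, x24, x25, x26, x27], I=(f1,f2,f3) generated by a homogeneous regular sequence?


codim=3, depth=dim(R/I)=27-3=24
Product=3*24=72


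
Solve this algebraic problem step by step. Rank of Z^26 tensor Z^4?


rank(M(x)N) = rank(M)*rank(N)
26*4 = 104


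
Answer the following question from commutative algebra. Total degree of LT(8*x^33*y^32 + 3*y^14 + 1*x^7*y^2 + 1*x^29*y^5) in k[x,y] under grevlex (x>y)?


LT: 8*x^33*y^32
deg_x=33, deg_y=32
Total=33+32=65


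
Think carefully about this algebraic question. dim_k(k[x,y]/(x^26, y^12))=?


Basis: x^i*y^j, i<26, j<12
26*12=312


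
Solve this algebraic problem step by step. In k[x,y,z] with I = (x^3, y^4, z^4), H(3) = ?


Need i<3, j<4, k<4 with i+j+k=3.
For each i, j ranges over max(0,3-i-3)..min(3,3-i):
  i=0: j in [0,3] -> 4
  i=1: j in [0,2] -> 3
  i=2: j in [0,1] -> 2
H(3) = 4+3+2 = 9


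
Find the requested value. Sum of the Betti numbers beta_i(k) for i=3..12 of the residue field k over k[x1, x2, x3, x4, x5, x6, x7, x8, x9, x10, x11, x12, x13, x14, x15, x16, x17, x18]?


Koszul resolution: beta_i(k)=C(n,i), n=18
C(18,3)=816, C(18,4)=3060, C(18,5)=8568, C(18,6)=18564, C(18,7)=31824, C(18,8)=43758, C(18,9)=48620, C(18,10)=43758, C(18,11)=31824, C(18,12)=18564
Sum=249356


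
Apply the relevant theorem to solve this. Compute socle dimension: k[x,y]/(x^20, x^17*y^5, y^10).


Socle = ann(m) = span of standard monomials u with x*u, y*u in I (staircase corners).
Minimal generators: x^20, x^17*y^5, y^10
Corners: x^16y^9, x^19y^4
Socle dim=2


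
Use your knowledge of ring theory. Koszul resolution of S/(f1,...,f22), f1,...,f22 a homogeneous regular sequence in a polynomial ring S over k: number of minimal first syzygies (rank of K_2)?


Regular sequence => Koszul complex is the minimal free resolution.
Syz_1 minimally generated by Koszul relations f_i*e_j - f_j*e_i (i<j): mu(Syz_1) = beta_2 = C(m,2) = m(m-1)/2
m=22
22*21/2 = 231


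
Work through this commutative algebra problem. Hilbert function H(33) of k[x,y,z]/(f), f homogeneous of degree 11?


C(35,2)-C(24,2)=595-276=319


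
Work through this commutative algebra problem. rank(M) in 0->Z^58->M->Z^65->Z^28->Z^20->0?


Alt sum=0:
(-1)^0*58 + (-1)^1*? + (-1)^2*65 + (-1)^3*28 + (-1)^4*20=0
rank(M)=115


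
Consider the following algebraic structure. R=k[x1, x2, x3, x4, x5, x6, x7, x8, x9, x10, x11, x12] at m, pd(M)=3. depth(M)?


pd+depth=depth(R)=12
depth=12-3=9


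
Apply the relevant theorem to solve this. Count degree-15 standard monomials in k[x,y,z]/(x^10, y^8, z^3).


Need i<10, j<8, k<3 with i+j+k=15.
For each i, j ranges over max(0,15-i-2)..min(7,15-i):
  i=0: j in [13,7] -> 0
  i=1: j in [12,7] -> 0
  i=2: j in [11,7] -> 0
  i=3: j in [10,7] -> 0
  i=4: j in [9,7] -> 0
  i=5: j in [8,7] -> 0
  i=6: j in [7,7] -> 1
  i=7: j in [6,7] -> 2
  i=8: j in [5,7] -> 3
  i=9: j in [4,6] -> 3
H(15) = 0+0+0+0+0+0+1+2+3+3 = 9


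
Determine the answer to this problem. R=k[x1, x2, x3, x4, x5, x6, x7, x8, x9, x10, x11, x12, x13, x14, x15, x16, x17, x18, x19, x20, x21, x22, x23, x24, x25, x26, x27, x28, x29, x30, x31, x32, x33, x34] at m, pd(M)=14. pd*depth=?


pd+depth=34
depth=34-14=20
pd*depth=14*20=280


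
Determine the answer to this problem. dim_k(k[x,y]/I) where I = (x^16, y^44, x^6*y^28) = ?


k[x,y]/I, I = (x^16, y^44, x^6*y^28)
Rect: 16x44=704. Corner: (16-6)x(44-28)=160.
dim = 704-160 = 544


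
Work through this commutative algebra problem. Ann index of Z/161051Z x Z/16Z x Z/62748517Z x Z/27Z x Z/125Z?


Exponent = lcm of the cyclic orders; pairwise coprime => product.
11^5*2^4*13^7*3^3*5^3=161051*16*62748517*27*125=545708416213818000


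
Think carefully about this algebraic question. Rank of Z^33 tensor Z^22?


rank(M(x)N) = rank(M)*rank(N)
33*22 = 726


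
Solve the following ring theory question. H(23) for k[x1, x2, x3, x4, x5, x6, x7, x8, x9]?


C(d+n-1,n-1)=C(31,8)=7888725


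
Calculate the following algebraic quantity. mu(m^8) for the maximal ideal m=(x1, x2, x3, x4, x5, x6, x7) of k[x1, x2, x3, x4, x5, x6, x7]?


Graded Nakayama: mu(m^d) = dim_k (m^d/m^(d+1)) = #degree-8 monomials in 7 vars
C(n+d-1,d)=C(14,8)=3003


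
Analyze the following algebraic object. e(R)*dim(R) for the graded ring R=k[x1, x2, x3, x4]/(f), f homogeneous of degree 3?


e(R)=deg(f)=3, dim(R)=4-1=3
e*dim=3*3=9


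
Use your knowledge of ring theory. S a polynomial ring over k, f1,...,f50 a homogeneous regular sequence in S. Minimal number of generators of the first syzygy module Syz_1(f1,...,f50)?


Regular sequence => Koszul complex is the minimal free resolution.
Syz_1 minimally generated by Koszul relations f_i*e_j - f_j*e_i (i<j): mu(Syz_1) = beta_2 = C(m,2) = m(m-1)/2
m=50
50*49/2 = 1225


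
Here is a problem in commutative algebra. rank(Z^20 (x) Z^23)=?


rank(M(x)N) = rank(M)*rank(N)
20*23 = 460


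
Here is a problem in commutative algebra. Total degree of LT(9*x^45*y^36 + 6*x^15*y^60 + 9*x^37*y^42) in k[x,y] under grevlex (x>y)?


LT: 9*x^45*y^36
deg_x=45, deg_y=36
Total=45+36=81


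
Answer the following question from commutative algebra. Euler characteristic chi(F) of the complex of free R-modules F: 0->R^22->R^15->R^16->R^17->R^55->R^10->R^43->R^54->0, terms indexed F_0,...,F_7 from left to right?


chi = sum (-1)^i * rank:
(-1)^0*22=22
(-1)^1*15=-15
(-1)^2*16=16
(-1)^3*17=-17
(-1)^4*55=55
(-1)^5*10=-10
(-1)^6*43=43
(-1)^7*54=-54
chi=40


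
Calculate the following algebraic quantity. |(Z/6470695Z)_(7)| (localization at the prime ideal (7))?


7-primary part: 6470695=7^6*55
Size=7^6=117649


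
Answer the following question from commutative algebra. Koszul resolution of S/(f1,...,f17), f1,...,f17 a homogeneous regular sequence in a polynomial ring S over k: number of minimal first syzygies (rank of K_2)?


Regular sequence => Koszul complex is the minimal free resolution.
Syz_1 minimally generated by Koszul relations f_i*e_j - f_j*e_i (i<j): mu(Syz_1) = beta_2 = C(m,2) = m(m-1)/2
m=17
17*16/2 = 136


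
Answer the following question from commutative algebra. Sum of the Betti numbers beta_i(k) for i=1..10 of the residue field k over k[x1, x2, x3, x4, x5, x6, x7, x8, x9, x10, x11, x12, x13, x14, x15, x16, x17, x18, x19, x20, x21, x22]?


Koszul resolution: beta_i(k)=C(n,i), n=22
C(22,1)=22, C(22,2)=231, C(22,3)=1540, C(22,4)=7315, C(22,5)=26334, C(22,6)=74613, C(22,7)=170544, C(22,8)=319770, C(22,9)=497420, C(22,10)=646646
Sum=1744435


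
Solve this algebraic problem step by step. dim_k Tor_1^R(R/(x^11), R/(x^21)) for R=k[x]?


Tor_1(R/I,R/J)=(I cap J)/IJ=(x^21)/(x^32)
dim=32-21=min(11,21)=11


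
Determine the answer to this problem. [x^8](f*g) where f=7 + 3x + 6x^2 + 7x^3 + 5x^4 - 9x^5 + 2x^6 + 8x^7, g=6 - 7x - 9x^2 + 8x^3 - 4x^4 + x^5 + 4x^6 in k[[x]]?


[x^8] = sum a_i*b_j, i+j=8
  6*4=24
  7*1=7
  5*-4=-20
  -9*8=-72
  2*-9=-18
  8*-7=-56
Sum=-135


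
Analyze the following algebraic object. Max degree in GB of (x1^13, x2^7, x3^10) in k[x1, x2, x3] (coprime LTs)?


Pure powers, coprime LTs => already GB.
Degrees: 13, 7, 10
Max=13


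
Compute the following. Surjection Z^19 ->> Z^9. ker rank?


rank(ker) = 19-9 = 10


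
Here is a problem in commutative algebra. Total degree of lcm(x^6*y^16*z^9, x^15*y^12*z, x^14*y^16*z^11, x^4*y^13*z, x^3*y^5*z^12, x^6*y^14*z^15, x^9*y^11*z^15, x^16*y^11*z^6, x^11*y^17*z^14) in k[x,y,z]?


lcm = componentwise max:
x: max(6,15,14,4,3,6,9,16,11)=16
y: max(16,12,16,13,5,14,11,11,17)=17
z: max(9,1,11,1,12,15,15,6,14)=15
Total=16+17+15=48


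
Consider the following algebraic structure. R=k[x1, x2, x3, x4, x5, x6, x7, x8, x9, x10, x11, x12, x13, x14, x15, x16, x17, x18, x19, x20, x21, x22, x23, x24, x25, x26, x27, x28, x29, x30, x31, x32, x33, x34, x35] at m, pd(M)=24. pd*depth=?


pd+depth=35
depth=35-24=11
pd*depth=24*11=264


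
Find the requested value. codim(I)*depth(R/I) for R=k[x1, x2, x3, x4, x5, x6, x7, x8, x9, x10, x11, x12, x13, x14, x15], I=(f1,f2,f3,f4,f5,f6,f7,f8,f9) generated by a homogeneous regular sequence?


codim=9, depth=dim(R/I)=15-9=6
Product=9*6=54


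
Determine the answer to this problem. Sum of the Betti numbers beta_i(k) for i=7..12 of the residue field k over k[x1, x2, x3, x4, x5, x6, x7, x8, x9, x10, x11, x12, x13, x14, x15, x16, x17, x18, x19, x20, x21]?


Koszul resolution: beta_i(k)=C(n,i), n=21
C(21,7)=116280, C(21,8)=203490, C(21,9)=293930, C(21,10)=352716, C(21,11)=352716, C(21,12)=293930
Sum=1613062


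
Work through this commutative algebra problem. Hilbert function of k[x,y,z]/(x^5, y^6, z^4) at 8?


Need i<5, j<6, k<4 with i+j+k=8.
For each i, j ranges over max(0,8-i-3)..min(5,8-i):
  i=0: j in [5,5] -> 1
  i=1: j in [4,5] -> 2
  i=2: j in [3,5] -> 3
  i=3: j in [2,5] -> 4
  i=4: j in [1,4] -> 4
H(8) = 1+2+3+4+4 = 14


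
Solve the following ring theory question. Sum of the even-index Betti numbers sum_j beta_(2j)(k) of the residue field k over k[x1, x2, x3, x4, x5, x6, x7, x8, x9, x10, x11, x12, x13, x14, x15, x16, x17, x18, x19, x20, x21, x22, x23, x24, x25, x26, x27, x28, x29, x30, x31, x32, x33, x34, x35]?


Koszul resolution: beta_i(k)=C(n,i), n=35
sum_even C(35,i) = 2^(n-1) = 2^34 = 17179869184


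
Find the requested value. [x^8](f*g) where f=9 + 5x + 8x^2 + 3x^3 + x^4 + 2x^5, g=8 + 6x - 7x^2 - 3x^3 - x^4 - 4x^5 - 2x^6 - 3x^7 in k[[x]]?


[x^8] = sum a_i*b_j, i+j=8
  5*-3=-15
  8*-2=-16
  3*-4=-12
  1*-1=-1
  2*-3=-6
Sum=-50


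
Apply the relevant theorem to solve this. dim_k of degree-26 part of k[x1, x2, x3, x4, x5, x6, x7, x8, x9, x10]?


C(d+n-1,n-1)=C(35,9)=70607460


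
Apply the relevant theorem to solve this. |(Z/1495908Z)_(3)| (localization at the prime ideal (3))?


3-primary part: 1495908=3^9*76
Size=3^9=19683


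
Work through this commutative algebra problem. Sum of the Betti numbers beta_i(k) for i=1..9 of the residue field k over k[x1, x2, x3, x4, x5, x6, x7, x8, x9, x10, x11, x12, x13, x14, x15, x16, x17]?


Koszul resolution: beta_i(k)=C(n,i), n=17
C(17,1)=17, C(17,2)=136, C(17,3)=680, C(17,4)=2380, C(17,5)=6188, C(17,6)=12376, C(17,7)=19448, C(17,8)=24310, C(17,9)=24310
Sum=89845


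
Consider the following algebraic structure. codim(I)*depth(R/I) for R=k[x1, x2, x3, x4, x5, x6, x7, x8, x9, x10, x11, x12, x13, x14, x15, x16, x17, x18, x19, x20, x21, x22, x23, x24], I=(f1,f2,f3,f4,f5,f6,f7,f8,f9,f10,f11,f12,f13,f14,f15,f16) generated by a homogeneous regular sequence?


codim=16, depth=dim(R/I)=24-16=8
Product=16*8=128


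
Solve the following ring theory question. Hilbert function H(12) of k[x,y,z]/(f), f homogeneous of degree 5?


C(14,2)-C(9,2)=91-36=55


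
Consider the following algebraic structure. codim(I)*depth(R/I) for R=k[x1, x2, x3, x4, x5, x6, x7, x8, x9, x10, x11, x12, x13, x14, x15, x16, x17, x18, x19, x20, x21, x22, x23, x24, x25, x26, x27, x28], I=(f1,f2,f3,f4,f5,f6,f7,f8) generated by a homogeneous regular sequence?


codim=8, depth=dim(R/I)=28-8=20
Product=8*20=160


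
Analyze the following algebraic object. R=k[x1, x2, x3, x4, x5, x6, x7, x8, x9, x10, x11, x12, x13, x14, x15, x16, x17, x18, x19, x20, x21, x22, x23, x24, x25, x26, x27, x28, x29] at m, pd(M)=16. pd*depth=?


pd+depth=29
depth=29-16=13
pd*depth=16*13=208


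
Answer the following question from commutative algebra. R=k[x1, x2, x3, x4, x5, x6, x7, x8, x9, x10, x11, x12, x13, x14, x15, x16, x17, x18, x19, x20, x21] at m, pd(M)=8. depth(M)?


pd+depth=depth(R)=21
depth=21-8=13


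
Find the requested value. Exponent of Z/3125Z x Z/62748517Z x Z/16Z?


Exponent = lcm of the cyclic orders; pairwise coprime => product.
5^5*13^7*2^4=3125*62748517*16=3137425850000


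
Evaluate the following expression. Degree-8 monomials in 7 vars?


C(d+n-1,n-1)=C(14,6)=3003


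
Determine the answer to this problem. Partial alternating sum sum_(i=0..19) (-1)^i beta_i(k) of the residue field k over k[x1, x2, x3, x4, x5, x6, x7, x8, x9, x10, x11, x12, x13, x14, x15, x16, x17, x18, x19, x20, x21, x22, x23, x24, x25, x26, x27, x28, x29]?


Koszul resolution: beta_i(k)=C(n,i), n=29
sum_(i=0..p) (-1)^i C(n,i) = (-1)^p C(n-1,p)
(-1)^19*C(28,19) = (-1)^19*6906900 = -6906900


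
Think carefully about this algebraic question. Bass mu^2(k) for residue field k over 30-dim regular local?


C(n,i)=C(30,2)=435


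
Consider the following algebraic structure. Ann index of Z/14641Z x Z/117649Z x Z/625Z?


Exponent = lcm of the cyclic orders; pairwise coprime => product.
11^4*7^6*5^4=14641*117649*625=1076561880625


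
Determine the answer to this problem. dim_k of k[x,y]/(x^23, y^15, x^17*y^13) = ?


k[x,y]/I, I = (x^23, y^15, x^17*y^13)
Rect: 23x15=345. Corner: (23-17)x(15-13)=12.
dim = 345-12 = 333


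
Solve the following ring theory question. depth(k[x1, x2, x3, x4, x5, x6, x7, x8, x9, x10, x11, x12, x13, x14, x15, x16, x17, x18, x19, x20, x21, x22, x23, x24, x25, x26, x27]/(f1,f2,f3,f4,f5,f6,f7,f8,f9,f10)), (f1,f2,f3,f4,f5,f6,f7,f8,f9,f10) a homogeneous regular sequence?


depth(R)=27
depth(R/I)=27-10=17


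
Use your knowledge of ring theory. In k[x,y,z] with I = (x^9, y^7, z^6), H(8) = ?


Need i<9, j<7, k<6 with i+j+k=8.
For each i, j ranges over max(0,8-i-5)..min(6,8-i):
  i=0: j in [3,6] -> 4
  i=1: j in [2,6] -> 5
  i=2: j in [1,6] -> 6
  i=3: j in [0,5] -> 6
  i=4: j in [0,4] -> 5
  i=5: j in [0,3] -> 4
  i=6: j in [0,2] -> 3
  i=7: j in [0,1] -> 2
  i=8: j in [0,0] -> 1
H(8) = 4+5+6+6+5+4+3+2+1 = 36


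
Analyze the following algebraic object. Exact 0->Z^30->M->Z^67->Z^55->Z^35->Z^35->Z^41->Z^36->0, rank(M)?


Alt sum=0:
(-1)^0*30 + (-1)^1*? + (-1)^2*67 + (-1)^3*55 + (-1)^4*35 + (-1)^5*35 + (-1)^6*41 + (-1)^7*36=0
rank(M)=47


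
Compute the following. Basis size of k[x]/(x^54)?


Basis: 1,x,...,x^53
dim=54


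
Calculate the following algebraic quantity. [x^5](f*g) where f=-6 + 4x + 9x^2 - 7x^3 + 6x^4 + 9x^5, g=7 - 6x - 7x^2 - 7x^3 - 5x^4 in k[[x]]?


[x^5] = sum a_i*b_j, i+j=5
  4*-5=-20
  9*-7=-63
  -7*-7=49
  6*-6=-36
  9*7=63
Sum=-7


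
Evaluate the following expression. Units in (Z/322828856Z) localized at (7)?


Local ring = Z/40353607Z.
phi(40353607) = 7^8*(7-1) = 34588806


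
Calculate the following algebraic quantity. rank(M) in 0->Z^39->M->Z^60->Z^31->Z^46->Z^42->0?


Alt sum=0:
(-1)^0*39 + (-1)^1*? + (-1)^2*60 + (-1)^3*31 + (-1)^4*46 + (-1)^5*42=0
rank(M)=72


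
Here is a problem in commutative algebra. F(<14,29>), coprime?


gcd(14,29)=1 => F=ab-a-b=14*29-14-29=406-43=363


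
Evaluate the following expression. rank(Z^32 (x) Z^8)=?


rank(M(x)N) = rank(M)*rank(N)
32*8 = 256


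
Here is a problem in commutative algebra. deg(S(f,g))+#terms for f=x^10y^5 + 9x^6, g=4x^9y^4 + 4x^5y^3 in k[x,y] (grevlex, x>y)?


LT(f)=x^10y^5, LT(g)=4x^9y^4
lcm(LM)=x^10y^5
S(f,g) (scaled by 4 to clear denominators) = 4*f - xy*g = -4x^6y^4 + 36x^6
2 terms, deg 10.
10+2=12


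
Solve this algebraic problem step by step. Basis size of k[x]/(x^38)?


Basis: 1,x,...,x^37
dim=38


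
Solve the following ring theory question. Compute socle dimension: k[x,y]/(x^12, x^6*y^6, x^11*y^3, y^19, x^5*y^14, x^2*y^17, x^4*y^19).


Socle = ann(m) = span of standard monomials u with x*u, y*u in I (staircase corners).
Redundant generators: x^4*y^19
Minimal generators: x^12, x^11*y^3, x^6*y^6, x^5*y^14, x^2*y^17, y^19
Corners: xy^18, x^4y^16, x^5y^13, x^10y^5, x^11y^2
Socle dim=5


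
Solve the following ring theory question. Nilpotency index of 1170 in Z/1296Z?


1170^k mod 1296:
k=1: 1170
k=2: 324
k=3: 648
k=4: 0
First zero at k = 4


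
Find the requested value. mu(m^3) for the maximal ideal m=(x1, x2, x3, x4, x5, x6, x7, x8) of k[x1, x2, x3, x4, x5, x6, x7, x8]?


Graded Nakayama: mu(m^d) = dim_k (m^d/m^(d+1)) = #degree-3 monomials in 8 vars
C(n+d-1,d)=C(10,3)=120


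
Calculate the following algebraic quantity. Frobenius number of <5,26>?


gcd(5,26)=1 => F=ab-a-b=5*26-5-26=130-31=99


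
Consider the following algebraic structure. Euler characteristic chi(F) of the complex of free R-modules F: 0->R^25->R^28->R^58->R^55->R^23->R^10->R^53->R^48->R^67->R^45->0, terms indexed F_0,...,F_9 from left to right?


chi = sum (-1)^i * rank:
(-1)^0*25=25
(-1)^1*28=-28
(-1)^2*58=58
(-1)^3*55=-55
(-1)^4*23=23
(-1)^5*10=-10
(-1)^6*53=53
(-1)^7*48=-48
(-1)^8*67=67
(-1)^9*45=-45
chi=40


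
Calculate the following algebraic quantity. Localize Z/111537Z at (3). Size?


3-primary part: 111537=3^8*17
Size=3^8=6561


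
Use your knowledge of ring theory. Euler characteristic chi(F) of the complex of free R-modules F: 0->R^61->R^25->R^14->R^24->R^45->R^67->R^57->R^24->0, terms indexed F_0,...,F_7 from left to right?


chi = sum (-1)^i * rank:
(-1)^0*61=61
(-1)^1*25=-25
(-1)^2*14=14
(-1)^3*24=-24
(-1)^4*45=45
(-1)^5*67=-67
(-1)^6*57=57
(-1)^7*24=-24
chi=37


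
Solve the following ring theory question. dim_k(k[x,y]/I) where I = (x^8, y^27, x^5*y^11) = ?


k[x,y]/I, I = (x^8, y^27, x^5*y^11)
Rect: 8x27=216. Corner: (8-5)x(27-11)=48.
dim = 216-48 = 168


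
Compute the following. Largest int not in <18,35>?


gcd(18,35)=1 => F=ab-a-b=18*35-18-35=630-53=577


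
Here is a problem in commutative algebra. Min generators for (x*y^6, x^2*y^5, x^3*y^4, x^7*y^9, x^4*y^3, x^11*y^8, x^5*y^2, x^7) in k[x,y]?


Remove redundant (divisible by others).
x^7*y^9 redundant.
x^11*y^8 redundant.
Min: x^7, x^5*y^2, x^4*y^3, x^3*y^4, x^2*y^5, x*y^6
Count=6


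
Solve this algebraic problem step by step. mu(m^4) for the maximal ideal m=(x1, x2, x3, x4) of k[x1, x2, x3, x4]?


Graded Nakayama: mu(m^d) = dim_k (m^d/m^(d+1)) = #degree-4 monomials in 4 vars
C(n+d-1,d)=C(7,4)=35


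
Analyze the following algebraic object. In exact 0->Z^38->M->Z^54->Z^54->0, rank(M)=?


Alt sum=0:
(-1)^0*38 + (-1)^1*? + (-1)^2*54 + (-1)^3*54=0
rank(M)=38


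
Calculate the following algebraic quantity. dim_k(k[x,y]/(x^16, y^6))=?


Basis: x^i*y^j, i<16, j<6
16*6=96


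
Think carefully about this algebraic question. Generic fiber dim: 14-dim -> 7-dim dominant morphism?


dim(fiber)=dim(X)-dim(Y)=14-7=7


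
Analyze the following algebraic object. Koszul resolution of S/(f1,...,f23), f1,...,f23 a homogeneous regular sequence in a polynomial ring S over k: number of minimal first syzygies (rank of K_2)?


Regular sequence => Koszul complex is the minimal free resolution.
Syz_1 minimally generated by Koszul relations f_i*e_j - f_j*e_i (i<j): mu(Syz_1) = beta_2 = C(m,2) = m(m-1)/2
m=23
23*22/2 = 253


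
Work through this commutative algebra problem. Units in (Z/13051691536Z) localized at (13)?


Local ring = Z/815730721Z.
phi(815730721) = 13^7*(13-1) = 752982204


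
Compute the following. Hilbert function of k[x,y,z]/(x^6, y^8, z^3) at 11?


Need i<6, j<8, k<3 with i+j+k=11.
For each i, j ranges over max(0,11-i-2)..min(7,11-i):
  i=0: j in [9,7] -> 0
  i=1: j in [8,7] -> 0
  i=2: j in [7,7] -> 1
  i=3: j in [6,7] -> 2
  i=4: j in [5,7] -> 3
  i=5: j in [4,6] -> 3
H(11) = 0+0+1+2+3+3 = 9


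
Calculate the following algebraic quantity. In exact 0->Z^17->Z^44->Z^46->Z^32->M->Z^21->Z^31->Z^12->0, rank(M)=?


Alt sum=0:
(-1)^0*17 + (-1)^1*44 + (-1)^2*46 + (-1)^3*32 + (-1)^4*? + (-1)^5*21 + (-1)^6*31 + (-1)^7*12=0
rank(M)=15


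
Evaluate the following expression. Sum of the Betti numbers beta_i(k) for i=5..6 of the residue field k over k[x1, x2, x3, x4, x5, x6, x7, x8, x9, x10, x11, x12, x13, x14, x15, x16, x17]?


Koszul resolution: beta_i(k)=C(n,i), n=17
C(17,5)=6188, C(17,6)=12376
Sum=18564


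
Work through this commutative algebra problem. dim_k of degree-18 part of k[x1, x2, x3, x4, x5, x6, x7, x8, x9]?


C(d+n-1,n-1)=C(26,8)=1562275


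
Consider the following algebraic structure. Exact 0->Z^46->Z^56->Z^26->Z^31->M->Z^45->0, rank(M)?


Alt sum=0:
(-1)^0*46 + (-1)^1*56 + (-1)^2*26 + (-1)^3*31 + (-1)^4*? + (-1)^5*45=0
rank(M)=60


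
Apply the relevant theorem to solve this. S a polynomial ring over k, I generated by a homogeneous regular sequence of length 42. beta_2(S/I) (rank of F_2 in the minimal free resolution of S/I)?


Regular sequence => Koszul complex is the minimal free resolution.
Syz_1 minimally generated by Koszul relations f_i*e_j - f_j*e_i (i<j): mu(Syz_1) = beta_2 = C(m,2) = m(m-1)/2
m=42
42*41/2 = 861


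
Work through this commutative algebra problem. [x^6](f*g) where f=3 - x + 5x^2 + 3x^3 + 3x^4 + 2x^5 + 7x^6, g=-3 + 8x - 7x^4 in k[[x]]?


[x^6] = sum a_i*b_j, i+j=6
  5*-7=-35
  2*8=16
  7*-3=-21
Sum=-40


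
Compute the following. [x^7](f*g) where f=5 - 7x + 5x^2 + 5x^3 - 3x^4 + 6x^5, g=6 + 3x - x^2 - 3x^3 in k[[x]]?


[x^7] = sum a_i*b_j, i+j=7
  -3*-3=9
  6*-1=-6
Sum=3


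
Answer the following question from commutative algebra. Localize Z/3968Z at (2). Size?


2-primary part: 3968=2^7*31
Size=2^7=128


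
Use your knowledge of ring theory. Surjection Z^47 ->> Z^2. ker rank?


rank(ker) = 47-2 = 45


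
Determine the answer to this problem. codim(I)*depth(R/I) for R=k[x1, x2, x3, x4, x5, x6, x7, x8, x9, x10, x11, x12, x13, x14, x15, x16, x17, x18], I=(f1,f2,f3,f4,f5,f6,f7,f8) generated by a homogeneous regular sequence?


codim=8, depth=dim(R/I)=18-8=10
Product=8*10=80


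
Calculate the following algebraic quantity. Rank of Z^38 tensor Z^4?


rank(M(x)N) = rank(M)*rank(N)
38*4 = 152


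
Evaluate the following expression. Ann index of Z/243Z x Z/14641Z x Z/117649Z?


Exponent = lcm of the cyclic orders; pairwise coprime => product.
3^5*11^4*7^6=243*14641*117649=418567259187


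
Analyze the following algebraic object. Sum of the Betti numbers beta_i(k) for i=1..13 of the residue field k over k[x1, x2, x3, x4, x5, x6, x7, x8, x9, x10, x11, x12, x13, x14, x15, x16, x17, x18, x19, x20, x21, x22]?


Koszul resolution: beta_i(k)=C(n,i), n=22
C(22,1)=22, C(22,2)=231, C(22,3)=1540, C(22,4)=7315, C(22,5)=26334, C(22,6)=74613, C(22,7)=170544, C(22,8)=319770, C(22,9)=497420, C(22,10)=646646, C(22,11)=705432, C(22,12)=646646, C(22,13)=497420
Sum=3593933


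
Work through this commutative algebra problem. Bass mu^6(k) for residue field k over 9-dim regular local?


C(n,i)=C(9,6)=84


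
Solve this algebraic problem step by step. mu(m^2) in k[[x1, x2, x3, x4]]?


C(n+d-1,d)=C(5,2)=10


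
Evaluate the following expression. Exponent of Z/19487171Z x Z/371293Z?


Exponent = lcm of the cyclic orders; pairwise coprime => product.
11^7*13^5=19487171*371293=7235450182103


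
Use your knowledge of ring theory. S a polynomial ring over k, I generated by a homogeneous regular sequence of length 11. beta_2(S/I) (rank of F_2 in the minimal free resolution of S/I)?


Regular sequence => Koszul complex is the minimal free resolution.
Syz_1 minimally generated by Koszul relations f_i*e_j - f_j*e_i (i<j): mu(Syz_1) = beta_2 = C(m,2) = m(m-1)/2
m=11
11*10/2 = 55


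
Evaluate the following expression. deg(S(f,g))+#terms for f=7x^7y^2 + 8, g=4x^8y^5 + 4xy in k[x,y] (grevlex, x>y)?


LT(f)=7x^7y^2, LT(g)=4x^8y^5
lcm(LM)=x^8y^5
S(f,g) (scaled by 28 to clear denominators) = 4xy^3*f - 7*g = 32xy^3 - 28xy
2 terms, deg 4.
4+2=6


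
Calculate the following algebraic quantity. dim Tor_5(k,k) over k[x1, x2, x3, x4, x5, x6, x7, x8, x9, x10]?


Koszul: C(n,i)=C(10,5)=252


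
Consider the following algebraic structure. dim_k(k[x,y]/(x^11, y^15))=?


Basis: x^i*y^j, i<11, j<15
11*15=165


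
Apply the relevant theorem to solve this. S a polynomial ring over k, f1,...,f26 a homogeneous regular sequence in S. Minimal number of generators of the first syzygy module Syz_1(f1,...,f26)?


Regular sequence => Koszul complex is the minimal free resolution.
Syz_1 minimally generated by Koszul relations f_i*e_j - f_j*e_i (i<j): mu(Syz_1) = beta_2 = C(m,2) = m(m-1)/2
m=26
26*25/2 = 325


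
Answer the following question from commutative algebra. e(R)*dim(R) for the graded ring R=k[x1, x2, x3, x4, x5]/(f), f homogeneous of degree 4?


e(R)=deg(f)=4, dim(R)=5-1=4
e*dim=4*4=16


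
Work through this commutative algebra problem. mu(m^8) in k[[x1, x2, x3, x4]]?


C(n+d-1,d)=C(11,8)=165


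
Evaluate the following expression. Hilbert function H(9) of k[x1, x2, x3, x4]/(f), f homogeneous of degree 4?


C(12,3)-C(8,3)=220-56=164


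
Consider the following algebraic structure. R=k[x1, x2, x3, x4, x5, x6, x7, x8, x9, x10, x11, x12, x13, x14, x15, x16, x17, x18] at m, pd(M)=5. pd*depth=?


pd+depth=18
depth=18-5=13
pd*depth=5*13=65


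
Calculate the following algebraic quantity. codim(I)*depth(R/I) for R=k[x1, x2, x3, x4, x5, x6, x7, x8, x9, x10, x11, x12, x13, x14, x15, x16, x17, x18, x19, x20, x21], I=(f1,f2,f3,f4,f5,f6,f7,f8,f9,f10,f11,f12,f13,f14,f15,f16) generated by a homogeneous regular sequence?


codim=16, depth=dim(R/I)=21-16=5
Product=16*5=80


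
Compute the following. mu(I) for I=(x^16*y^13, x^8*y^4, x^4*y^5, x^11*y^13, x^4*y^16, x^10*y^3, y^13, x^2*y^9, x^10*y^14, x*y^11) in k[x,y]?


Remove redundant (divisible by others).
x^10*y^14 redundant.
x^11*y^13 redundant.
x^4*y^16 redundant.
x^16*y^13 redundant.
Min: x^10*y^3, x^8*y^4, x^4*y^5, x^2*y^9, x*y^11, y^13
Count=6


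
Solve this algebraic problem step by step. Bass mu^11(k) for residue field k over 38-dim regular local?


C(n,i)=C(38,11)=1203322288


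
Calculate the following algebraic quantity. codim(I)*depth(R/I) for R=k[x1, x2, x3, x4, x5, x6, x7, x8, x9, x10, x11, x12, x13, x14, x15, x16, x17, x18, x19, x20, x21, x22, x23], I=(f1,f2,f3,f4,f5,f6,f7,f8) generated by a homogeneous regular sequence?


codim=8, depth=dim(R/I)=23-8=15
Product=8*15=120


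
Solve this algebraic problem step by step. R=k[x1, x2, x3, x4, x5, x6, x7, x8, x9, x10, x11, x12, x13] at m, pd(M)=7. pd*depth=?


pd+depth=13
depth=13-7=6
pd*depth=7*6=42


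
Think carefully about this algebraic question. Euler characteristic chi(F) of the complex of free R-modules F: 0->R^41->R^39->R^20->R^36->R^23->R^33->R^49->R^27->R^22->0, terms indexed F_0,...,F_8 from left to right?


chi = sum (-1)^i * rank:
(-1)^0*41=41
(-1)^1*39=-39
(-1)^2*20=20
(-1)^3*36=-36
(-1)^4*23=23
(-1)^5*33=-33
(-1)^6*49=49
(-1)^7*27=-27
(-1)^8*22=22
chi=20


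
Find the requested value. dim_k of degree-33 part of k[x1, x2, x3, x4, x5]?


C(d+n-1,n-1)=C(37,4)=66045


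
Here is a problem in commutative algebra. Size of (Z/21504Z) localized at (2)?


2-primary part: 21504=2^10*21
Size=2^10=1024


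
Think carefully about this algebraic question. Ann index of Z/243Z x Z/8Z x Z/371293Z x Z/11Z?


Exponent = lcm of the cyclic orders; pairwise coprime => product.
3^5*2^3*13^5*11^1=243*8*371293*11=7939729512


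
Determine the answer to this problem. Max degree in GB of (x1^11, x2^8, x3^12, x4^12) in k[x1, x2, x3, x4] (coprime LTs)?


Pure powers, coprime LTs => already GB.
Degrees: 11, 8, 12, 12
Max=12


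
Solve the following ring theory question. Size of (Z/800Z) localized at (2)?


2-primary part: 800=2^5*25
Size=2^5=32


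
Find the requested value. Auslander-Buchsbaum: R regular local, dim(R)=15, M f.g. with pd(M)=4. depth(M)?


pd+depth=depth(R)=15
depth=15-4=11


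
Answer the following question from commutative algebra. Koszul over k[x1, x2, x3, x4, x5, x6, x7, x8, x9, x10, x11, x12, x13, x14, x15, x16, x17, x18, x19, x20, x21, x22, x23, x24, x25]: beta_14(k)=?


C(n,i)=C(25,14)=4457400


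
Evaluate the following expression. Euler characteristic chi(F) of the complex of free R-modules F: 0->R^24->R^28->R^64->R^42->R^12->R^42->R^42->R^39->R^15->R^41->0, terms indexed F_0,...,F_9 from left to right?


chi = sum (-1)^i * rank:
(-1)^0*24=24
(-1)^1*28=-28
(-1)^2*64=64
(-1)^3*42=-42
(-1)^4*12=12
(-1)^5*42=-42
(-1)^6*42=42
(-1)^7*39=-39
(-1)^8*15=15
(-1)^9*41=-41
chi=-35


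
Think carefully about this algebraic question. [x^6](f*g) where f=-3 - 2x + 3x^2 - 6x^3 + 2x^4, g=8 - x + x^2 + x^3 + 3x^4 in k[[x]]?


[x^6] = sum a_i*b_j, i+j=6
  3*3=9
  -6*1=-6
  2*1=2
Sum=5


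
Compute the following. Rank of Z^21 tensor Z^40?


rank(M(x)N) = rank(M)*rank(N)
21*40 = 840


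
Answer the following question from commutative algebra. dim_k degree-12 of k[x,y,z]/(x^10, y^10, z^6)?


Need i<10, j<10, k<6 with i+j+k=12.
For each i, j ranges over max(0,12-i-5)..min(9,12-i):
  i=0: j in [7,9] -> 3
  i=1: j in [6,9] -> 4
  i=2: j in [5,9] -> 5
  i=3: j in [4,9] -> 6
  i=4: j in [3,8] -> 6
  i=5: j in [2,7] -> 6
  i=6: j in [1,6] -> 6
  i=7: j in [0,5] -> 6
  i=8: j in [0,4] -> 5
  i=9: j in [0,3] -> 4
H(12) = 3+4+5+6+6+6+6+6+5+4 = 51


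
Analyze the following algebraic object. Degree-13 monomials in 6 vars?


C(d+n-1,n-1)=C(18,5)=8568


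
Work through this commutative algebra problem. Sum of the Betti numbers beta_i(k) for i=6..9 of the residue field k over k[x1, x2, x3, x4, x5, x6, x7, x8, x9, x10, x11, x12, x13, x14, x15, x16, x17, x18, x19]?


Koszul resolution: beta_i(k)=C(n,i), n=19
C(19,6)=27132, C(19,7)=50388, C(19,8)=75582, C(19,9)=92378
Sum=245480


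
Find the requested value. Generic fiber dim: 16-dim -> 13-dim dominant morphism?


dim(fiber)=dim(X)-dim(Y)=16-13=3


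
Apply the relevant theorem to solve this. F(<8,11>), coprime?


gcd(8,11)=1 => F=ab-a-b=8*11-8-11=88-19=69


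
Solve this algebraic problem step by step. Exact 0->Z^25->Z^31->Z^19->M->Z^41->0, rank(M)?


Alt sum=0:
(-1)^0*25 + (-1)^1*31 + (-1)^2*19 + (-1)^3*? + (-1)^4*41=0
rank(M)=54


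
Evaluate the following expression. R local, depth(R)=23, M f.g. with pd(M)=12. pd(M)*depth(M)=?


pd+depth=23
depth=23-12=11
pd*depth=12*11=132


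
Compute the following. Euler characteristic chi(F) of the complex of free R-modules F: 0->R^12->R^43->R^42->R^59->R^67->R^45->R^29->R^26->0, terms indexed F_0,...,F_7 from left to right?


chi = sum (-1)^i * rank:
(-1)^0*12=12
(-1)^1*43=-43
(-1)^2*42=42
(-1)^3*59=-59
(-1)^4*67=67
(-1)^5*45=-45
(-1)^6*29=29
(-1)^7*26=-26
chi=-23


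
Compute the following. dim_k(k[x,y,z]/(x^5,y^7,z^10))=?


Basis: x^iy^jz^k, i<5,j<7,k<10
5*7*10=350


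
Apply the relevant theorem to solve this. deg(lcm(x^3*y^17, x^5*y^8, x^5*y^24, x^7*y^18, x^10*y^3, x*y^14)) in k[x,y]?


lcm = componentwise max:
x: max(3,5,5,7,10,1)=10
y: max(17,8,24,18,3,14)=24
Total=10+24=34


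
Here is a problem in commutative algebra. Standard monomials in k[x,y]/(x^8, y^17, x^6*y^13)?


k[x,y]/I, I = (x^8, y^17, x^6*y^13)
Rect: 8x17=136. Corner: (8-6)x(17-13)=8.
dim = 136-8 = 128


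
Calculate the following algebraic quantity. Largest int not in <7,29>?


gcd(7,29)=1 => F=ab-a-b=7*29-7-29=203-36=167


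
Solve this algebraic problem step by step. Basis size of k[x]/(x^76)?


Basis: 1,x,...,x^75
dim=76


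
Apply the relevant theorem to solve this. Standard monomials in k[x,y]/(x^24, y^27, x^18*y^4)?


k[x,y]/I, I = (x^24, y^27, x^18*y^4)
Rect: 24x27=648. Corner: (24-18)x(27-4)=138.
dim = 648-138 = 510


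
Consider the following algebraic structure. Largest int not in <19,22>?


gcd(19,22)=1 => F=ab-a-b=19*22-19-22=418-41=377


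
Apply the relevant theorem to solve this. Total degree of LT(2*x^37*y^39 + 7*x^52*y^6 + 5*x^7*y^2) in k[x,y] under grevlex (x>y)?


LT: 2*x^37*y^39
deg_x=37, deg_y=39
Total=37+39=76


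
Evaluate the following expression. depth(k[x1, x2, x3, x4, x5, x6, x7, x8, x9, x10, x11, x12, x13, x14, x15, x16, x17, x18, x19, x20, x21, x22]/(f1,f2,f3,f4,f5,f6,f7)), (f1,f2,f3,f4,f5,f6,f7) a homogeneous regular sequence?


depth(R)=22
depth(R/I)=22-7=15


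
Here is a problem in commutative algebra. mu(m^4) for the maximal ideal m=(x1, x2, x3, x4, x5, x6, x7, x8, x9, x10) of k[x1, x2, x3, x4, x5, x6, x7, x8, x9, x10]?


Graded Nakayama: mu(m^d) = dim_k (m^d/m^(d+1)) = #degree-4 monomials in 10 vars
C(n+d-1,d)=C(13,4)=715


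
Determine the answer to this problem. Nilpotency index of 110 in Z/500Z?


110^k mod 500:
k=1: 110
k=2: 100
k=3: 0
First zero at k = 3


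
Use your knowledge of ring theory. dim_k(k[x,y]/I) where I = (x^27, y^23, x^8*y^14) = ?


k[x,y]/I, I = (x^27, y^23, x^8*y^14)
Rect: 27x23=621. Corner: (27-8)x(23-14)=171.
dim = 621-171 = 450


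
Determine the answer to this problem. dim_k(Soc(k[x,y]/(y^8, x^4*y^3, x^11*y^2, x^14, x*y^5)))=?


Socle = ann(m) = span of standard monomials u with x*u, y*u in I (staircase corners).
Minimal generators: x^14, x^11*y^2, x^4*y^3, x*y^5, y^8
Corners: y^7, x^3y^4, x^10y^2, x^13y
Socle dim=4


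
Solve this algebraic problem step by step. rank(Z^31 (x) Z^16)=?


rank(M(x)N) = rank(M)*rank(N)
31*16 = 496


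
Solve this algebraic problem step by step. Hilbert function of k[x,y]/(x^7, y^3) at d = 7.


k[x,y], I = (x^7, y^3), d = 7
Need i < 7 and d-i < 3.
Range: 5 <= i <= 6.
H(7) = 2


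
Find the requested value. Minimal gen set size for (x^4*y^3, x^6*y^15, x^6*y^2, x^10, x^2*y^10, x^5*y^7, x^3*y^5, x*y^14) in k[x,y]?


Remove redundant (divisible by others).
x^6*y^15 redundant.
x^5*y^7 redundant.
Min: x^10, x^6*y^2, x^4*y^3, x^3*y^5, x^2*y^10, x*y^14
Count=6


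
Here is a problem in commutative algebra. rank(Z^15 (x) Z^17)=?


rank(M(x)N) = rank(M)*rank(N)
15*17 = 255


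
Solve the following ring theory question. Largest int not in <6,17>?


gcd(6,17)=1 => F=ab-a-b=6*17-6-17=102-23=79


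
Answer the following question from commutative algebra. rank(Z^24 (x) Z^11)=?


rank(M(x)N) = rank(M)*rank(N)
24*11 = 264


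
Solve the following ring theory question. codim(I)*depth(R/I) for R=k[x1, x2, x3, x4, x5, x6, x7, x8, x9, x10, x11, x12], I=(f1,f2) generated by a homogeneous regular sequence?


codim=2, depth=dim(R/I)=12-2=10
Product=2*10=20


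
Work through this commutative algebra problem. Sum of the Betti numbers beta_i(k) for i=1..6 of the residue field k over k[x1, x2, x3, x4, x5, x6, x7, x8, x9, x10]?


Koszul resolution: beta_i(k)=C(n,i), n=10
C(10,1)=10, C(10,2)=45, C(10,3)=120, C(10,4)=210, C(10,5)=252, C(10,6)=210
Sum=847


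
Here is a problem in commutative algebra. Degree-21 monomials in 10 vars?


C(d+n-1,n-1)=C(30,9)=14307150


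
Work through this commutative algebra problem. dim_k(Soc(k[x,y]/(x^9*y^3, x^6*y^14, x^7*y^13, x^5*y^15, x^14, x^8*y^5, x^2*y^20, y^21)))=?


Socle = ann(m) = span of standard monomials u with x*u, y*u in I (staircase corners).
Minimal generators: x^14, x^9*y^3, x^8*y^5, x^7*y^13, x^6*y^14, x^5*y^15, x^2*y^20, y^21
Corners: xy^20, x^4y^19, x^5y^14, x^6y^13, x^7y^12, x^8y^4, x^13y^2
Socle dim=7


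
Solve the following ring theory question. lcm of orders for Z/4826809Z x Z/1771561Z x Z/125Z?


Exponent = lcm of the cyclic orders; pairwise coprime => product.
13^6*11^6*5^3=4826809*1771561*125=1068873322356125


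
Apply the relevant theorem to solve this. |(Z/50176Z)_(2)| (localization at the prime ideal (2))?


2-primary part: 50176=2^10*49
Size=2^10=1024


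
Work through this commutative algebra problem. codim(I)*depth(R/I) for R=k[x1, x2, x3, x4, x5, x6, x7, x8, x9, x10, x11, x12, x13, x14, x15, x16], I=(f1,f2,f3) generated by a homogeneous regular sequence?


codim=3, depth=dim(R/I)=16-3=13
Product=3*13=39


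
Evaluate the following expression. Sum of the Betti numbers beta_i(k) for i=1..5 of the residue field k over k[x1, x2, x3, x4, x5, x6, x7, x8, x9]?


Koszul resolution: beta_i(k)=C(n,i), n=9
C(9,1)=9, C(9,2)=36, C(9,3)=84, C(9,4)=126, C(9,5)=126
Sum=381
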